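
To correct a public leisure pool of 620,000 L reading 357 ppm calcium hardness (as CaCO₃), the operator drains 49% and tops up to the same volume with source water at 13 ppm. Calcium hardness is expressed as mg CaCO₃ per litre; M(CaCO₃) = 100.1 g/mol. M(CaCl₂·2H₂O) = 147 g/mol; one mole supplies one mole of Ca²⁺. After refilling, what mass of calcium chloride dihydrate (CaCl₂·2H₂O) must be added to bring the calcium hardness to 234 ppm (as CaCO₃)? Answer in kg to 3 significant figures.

After draining 49% and refilling: 357 × 0.51 + 13 × 0.49 = 188.44 ppm.
Deficit to target: 234 − 188.44 = 45.56 mg/L.
As CaCO₃: 45.56 mg/L × 620,000 L = 28,250 g; ÷ 100.1 = 282.2 mol Ca²⁺.
Mass: 282.2 × 147 = 41,480 g.

41.5 kg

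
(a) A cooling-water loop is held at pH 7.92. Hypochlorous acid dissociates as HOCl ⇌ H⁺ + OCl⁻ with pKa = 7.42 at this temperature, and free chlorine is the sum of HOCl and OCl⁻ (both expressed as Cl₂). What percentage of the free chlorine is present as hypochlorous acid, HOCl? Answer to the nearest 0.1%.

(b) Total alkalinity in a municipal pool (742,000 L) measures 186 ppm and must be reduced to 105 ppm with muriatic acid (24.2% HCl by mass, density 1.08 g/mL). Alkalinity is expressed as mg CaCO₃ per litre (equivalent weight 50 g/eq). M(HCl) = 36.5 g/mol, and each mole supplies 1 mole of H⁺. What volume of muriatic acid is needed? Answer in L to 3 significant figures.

(a) [OCl⁻]/[HOCl] = 10^(pH − pKa) = 10^(7.92 − 7.42) = 10^0.50 = 3.162.
(a) Fraction as HOCl = 1 / (1 + 3.162) = 0.2403.

(b) Alkalinity to neutralize: (186 − 105) = 81 mg/L as CaCO₃ × 742,000 L = 60,100 g as CaCO₃.
(b) Equivalents of H⁺ required: 60,100 ÷ 50 g/eq = 1202 eq = 1202 mol HCl.
(b) Mass of HCl: 1202 × 36.5 = 43,870 g.
(b) Mass of 24.2% solution: 43,870 / 0.242 = 181,300 g.
(b) Volume: 181,300 g ÷ 1.08 g/mL = 167,900 mL.

(a) 24.0%; (b) 168 L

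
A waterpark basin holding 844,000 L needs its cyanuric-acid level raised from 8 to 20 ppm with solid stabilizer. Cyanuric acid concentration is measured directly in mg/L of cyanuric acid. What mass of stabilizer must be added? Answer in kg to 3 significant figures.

CYA to add: (20 − 8) = 12 mg/L × 844,000 L = 10,130 g cyanuric acid.

10.1 kg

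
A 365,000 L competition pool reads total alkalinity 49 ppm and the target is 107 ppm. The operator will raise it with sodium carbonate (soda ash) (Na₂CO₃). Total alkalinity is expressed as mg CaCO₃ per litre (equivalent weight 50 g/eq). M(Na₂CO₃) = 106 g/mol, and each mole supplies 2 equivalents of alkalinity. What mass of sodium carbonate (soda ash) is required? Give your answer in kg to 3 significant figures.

Alkalinity to add: (107 − 49) = 58 mg/L as CaCO₃ × 365,000 L = 21,170 g as CaCO₃.
Equivalents: 21,170 g ÷ 50 g/eq = 423.4 eq.
Each mole of Na₂CO₃ supplies 2 eq, so 423.4 / 2 = 211.7 mol.
Mass: 211.7 mol × 106 g/mol = 22,440 g.

22.4 kg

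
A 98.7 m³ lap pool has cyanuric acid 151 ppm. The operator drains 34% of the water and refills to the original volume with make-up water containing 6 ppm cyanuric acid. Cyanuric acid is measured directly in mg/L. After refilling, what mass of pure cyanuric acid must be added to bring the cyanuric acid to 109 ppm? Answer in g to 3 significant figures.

721 g

Volume: 98.7 m³ = 98,700 L.
After draining 34% and refilling: 151 × 0.66 + 6 × 0.34 = 101.7 ppm.
Deficit to target: 109 − 101.7 = 7.3 mg/L.
Mass: 7.3 mg/L × 98,700 L = 720.5 g cyanuric acid.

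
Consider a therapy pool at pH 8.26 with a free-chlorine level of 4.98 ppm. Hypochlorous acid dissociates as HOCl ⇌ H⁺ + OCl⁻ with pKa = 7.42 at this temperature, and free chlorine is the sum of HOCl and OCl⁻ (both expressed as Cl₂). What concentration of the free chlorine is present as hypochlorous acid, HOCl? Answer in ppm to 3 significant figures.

[OCl⁻]/[HOCl] = 10^(pH − pKa) = 10^(8.26 − 7.42) = 10^0.84 = 6.918.
Fraction as HOCl = 1 / (1 + 6.918) = 0.1263.
HOCl = 0.1263 × 4.98 ppm = 0.6289 ppm.

0.629 ppm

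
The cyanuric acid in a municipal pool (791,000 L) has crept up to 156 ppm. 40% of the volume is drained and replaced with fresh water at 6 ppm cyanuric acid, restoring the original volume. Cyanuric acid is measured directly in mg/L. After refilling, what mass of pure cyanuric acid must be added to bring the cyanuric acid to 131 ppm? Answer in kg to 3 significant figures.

After draining 40% and refilling: 156 × 0.60 + 6 × 0.40 = 96 ppm.
Deficit to target: 131 − 96 = 35 mg/L.
Mass: 35 mg/L × 791,000 L = 27,680 g cyanuric acid.

27.7 kg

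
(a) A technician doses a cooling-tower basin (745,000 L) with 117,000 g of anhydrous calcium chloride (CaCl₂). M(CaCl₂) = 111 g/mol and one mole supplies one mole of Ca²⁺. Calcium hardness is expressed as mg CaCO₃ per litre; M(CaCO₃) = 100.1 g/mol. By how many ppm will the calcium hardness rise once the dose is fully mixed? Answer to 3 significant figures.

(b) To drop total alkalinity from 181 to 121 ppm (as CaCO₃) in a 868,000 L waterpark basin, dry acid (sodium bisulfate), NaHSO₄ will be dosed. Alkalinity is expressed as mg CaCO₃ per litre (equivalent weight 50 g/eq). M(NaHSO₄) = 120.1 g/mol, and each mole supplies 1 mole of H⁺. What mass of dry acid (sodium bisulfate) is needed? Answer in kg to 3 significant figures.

(a) Moles of Ca²⁺: 117,000 g ÷ 111 g/mol = 1054 mol.
(a) As CaCO₃: 1054 mol × 100.1 g/mol = 105,500 g.
(a) Rise: 105,500 g / 745,000 L × 1000 = 141.6 mg/L.

(b) Alkalinity to neutralize: (181 − 121) = 60 mg/L as CaCO₃ × 868,000 L = 52,080 g as CaCO₃.
(b) Equivalents of H⁺ required: 52,080 ÷ 50 g/eq = 1042 eq = 1042 mol NaHSO₄.
(b) Mass of NaHSO₄: 1042 × 120.1 = 125,100 g.

(a) 142 ppm; (b) 125 kg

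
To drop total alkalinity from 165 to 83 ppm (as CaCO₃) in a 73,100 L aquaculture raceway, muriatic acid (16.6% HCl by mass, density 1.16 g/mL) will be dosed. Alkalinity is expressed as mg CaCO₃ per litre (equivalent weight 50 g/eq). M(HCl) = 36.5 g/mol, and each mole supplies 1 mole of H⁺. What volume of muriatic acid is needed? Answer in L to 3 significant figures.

22.7 L

Alkalinity to neutralize: (165 − 83) = 82 mg/L as CaCO₃ × 73,100 L = 5994 g as CaCO₃.
Equivalents of H⁺ required: 5994 ÷ 50 g/eq = 119.9 eq = 119.9 mol HCl.
Mass of HCl: 119.9 × 36.5 = 4376 g.
Mass of 16.6% solution: 4376 / 0.166 = 26,360 g.
Volume: 26,360 g ÷ 1.16 g/mL = 22,720 mL.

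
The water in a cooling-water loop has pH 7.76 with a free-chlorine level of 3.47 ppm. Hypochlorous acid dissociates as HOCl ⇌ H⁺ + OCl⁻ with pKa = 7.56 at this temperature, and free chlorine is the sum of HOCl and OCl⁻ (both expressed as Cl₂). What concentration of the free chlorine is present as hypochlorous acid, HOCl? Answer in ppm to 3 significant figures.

[OCl⁻]/[HOCl] = 10^(pH − pKa) = 10^(7.76 − 7.56) = 10^0.20 = 1.585.
Fraction as HOCl = 1 / (1 + 1.585) = 0.3869.
HOCl = 0.3869 × 3.47 ppm = 1.342 ppm.

1.34 ppm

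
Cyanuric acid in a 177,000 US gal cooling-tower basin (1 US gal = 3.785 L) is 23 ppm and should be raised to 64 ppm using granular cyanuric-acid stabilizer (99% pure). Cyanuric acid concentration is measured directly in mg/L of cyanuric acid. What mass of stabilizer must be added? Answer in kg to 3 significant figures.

Volume: 177,000 US gal × 3.785 L/gal = 669,945 L.
CYA to add: (64 − 23) = 41 mg/L × 669,945 L = 27,470 g cyanuric acid.
At 99% purity: 27,470 / 0.99 = 27,750 g product.

27.7 kg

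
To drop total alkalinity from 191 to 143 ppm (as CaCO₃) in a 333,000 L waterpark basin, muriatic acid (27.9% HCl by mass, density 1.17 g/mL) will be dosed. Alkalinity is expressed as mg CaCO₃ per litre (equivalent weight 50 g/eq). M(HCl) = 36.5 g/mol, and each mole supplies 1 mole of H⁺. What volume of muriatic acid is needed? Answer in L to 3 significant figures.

Alkalinity to neutralize: (191 − 143) = 48 mg/L as CaCO₃ × 333,000 L = 15,980 g as CaCO₃.
Equivalents of H⁺ required: 15,980 ÷ 50 g/eq = 319.7 eq = 319.7 mol HCl.
Mass of HCl: 319.7 × 36.5 = 11,670 g.
Mass of 27.9% solution: 11,670 / 0.279 = 41,820 g.
Volume: 41,820 g ÷ 1.17 g/mL = 35,750 mL.

35.7 L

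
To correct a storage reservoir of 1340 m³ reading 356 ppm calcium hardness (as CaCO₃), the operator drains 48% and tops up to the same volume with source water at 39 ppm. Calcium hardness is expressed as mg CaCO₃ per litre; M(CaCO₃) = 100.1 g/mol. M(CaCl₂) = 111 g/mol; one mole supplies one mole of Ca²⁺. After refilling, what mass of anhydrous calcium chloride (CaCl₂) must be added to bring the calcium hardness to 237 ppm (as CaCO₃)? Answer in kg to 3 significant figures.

Volume: 1340 m³ = 1,340,000 L.
After draining 48% and refilling: 356 × 0.52 + 39 × 0.48 = 203.84 ppm.
Deficit to target: 237 − 203.84 = 33.16 mg/L.
As CaCO₃: 33.16 mg/L × 1,340,000 L = 44,430 g; ÷ 100.1 = 443.9 mol Ca²⁺.
Mass: 443.9 × 111 = 49,270 g.

49.3 kg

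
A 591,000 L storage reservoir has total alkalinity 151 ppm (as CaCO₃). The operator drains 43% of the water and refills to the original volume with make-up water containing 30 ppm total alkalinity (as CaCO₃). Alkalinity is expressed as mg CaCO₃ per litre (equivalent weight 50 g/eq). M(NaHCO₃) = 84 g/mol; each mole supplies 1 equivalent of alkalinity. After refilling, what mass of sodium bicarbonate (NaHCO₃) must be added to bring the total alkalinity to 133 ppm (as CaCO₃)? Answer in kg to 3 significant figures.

33.8 kg

After draining 43% and refilling: 151 × 0.57 + 30 × 0.43 = 98.97 ppm.
Deficit to target: 133 − 98.97 = 34.03 mg/L.
As CaCO₃: 34.03 mg/L × 591,000 L = 20,110 g; ÷ 50 g/eq ÷ 1 = 402.2 mol NaHCO₃.
Mass: 402.2 × 84 = 33,790 g.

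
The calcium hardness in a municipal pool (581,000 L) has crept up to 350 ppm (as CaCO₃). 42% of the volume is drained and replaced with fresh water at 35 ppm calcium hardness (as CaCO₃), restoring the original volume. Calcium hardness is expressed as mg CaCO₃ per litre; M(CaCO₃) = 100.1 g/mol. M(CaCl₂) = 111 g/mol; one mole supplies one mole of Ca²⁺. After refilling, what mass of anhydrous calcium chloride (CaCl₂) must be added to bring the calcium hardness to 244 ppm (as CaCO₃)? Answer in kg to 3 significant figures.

After draining 42% and refilling: 350 × 0.58 + 35 × 0.42 = 217.7 ppm.
Deficit to target: 244 − 217.7 = 26.3 mg/L.
As CaCO₃: 26.3 mg/L × 581,000 L = 15,280 g; ÷ 100.1 = 152.7 mol Ca²⁺.
Mass: 152.7 × 111 = 16,940 g.

16.9 kg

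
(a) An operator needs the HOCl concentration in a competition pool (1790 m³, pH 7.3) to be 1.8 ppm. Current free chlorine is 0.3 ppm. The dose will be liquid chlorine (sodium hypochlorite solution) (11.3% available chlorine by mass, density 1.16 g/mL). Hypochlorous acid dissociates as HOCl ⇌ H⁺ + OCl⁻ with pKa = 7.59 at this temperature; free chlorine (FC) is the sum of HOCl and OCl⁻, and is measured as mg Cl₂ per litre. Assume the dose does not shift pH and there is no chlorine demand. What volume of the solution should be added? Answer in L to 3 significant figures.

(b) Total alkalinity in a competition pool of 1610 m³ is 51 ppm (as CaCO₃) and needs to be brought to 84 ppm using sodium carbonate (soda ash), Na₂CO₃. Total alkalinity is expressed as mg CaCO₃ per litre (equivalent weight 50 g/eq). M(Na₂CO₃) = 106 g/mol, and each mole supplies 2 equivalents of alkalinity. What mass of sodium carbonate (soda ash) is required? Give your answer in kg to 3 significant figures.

(a) 33.1 L; (b) 56.3 kg

(a) Volume: 1790 m³ = 1,790,000 L.
(a) [OCl⁻]/[HOCl] = 10^(pH − pKa) = 10^(7.3 − 7.59) = 0.5129; fraction as HOCl = 1/(1 + 0.5129) = 0.661.
(a) Free chlorine required for 1.8 ppm HOCl: 1.8 / 0.661 = 2.723 ppm.
(a) FC to add: 2.723 − 0.3 = 2.423 mg/L as Cl₂.
(a) Cl₂ equivalent: 2.423 mg/L × 1,790,000 L = 4337 g.
(a) Product at 11.3% available Cl: 4337 / 0.113 = 38,380 g.
(a) Volume: 38,380 g ÷ 1.16 g/mL = 33,090 mL.

(b) Volume: 1610 m³ = 1,610,000 L.
(b) Alkalinity to add: (84 − 51) = 33 mg/L as CaCO₃ × 1,610,000 L = 53,130 g as CaCO₃.
(b) Equivalents: 53,130 g ÷ 50 g/eq = 1063 eq.
(b) Each mole of Na₂CO₃ supplies 2 eq, so 1063 / 2 = 531.3 mol.
(b) Mass: 531.3 mol × 106 g/mol = 56,320 g.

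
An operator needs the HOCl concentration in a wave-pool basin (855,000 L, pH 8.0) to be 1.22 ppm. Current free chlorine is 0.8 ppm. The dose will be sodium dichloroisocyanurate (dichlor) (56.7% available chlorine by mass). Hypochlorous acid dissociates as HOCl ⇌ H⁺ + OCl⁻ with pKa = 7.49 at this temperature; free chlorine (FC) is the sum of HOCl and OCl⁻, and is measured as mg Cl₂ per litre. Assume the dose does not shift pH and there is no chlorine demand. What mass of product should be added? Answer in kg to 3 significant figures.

6.59 kg

[OCl⁻]/[HOCl] = 10^(pH − pKa) = 10^(8.0 − 7.49) = 3.236; fraction as HOCl = 1/(1 + 3.236) = 0.2361.
Free chlorine required for 1.22 ppm HOCl: 1.22 / 0.2361 = 5.168 ppm.
FC to add: 5.168 − 0.8 = 4.368 mg/L as Cl₂.
Cl₂ equivalent: 4.368 mg/L × 855,000 L = 3735 g.
Product at 56.7% available Cl: 3735 / 0.567 = 6586 g.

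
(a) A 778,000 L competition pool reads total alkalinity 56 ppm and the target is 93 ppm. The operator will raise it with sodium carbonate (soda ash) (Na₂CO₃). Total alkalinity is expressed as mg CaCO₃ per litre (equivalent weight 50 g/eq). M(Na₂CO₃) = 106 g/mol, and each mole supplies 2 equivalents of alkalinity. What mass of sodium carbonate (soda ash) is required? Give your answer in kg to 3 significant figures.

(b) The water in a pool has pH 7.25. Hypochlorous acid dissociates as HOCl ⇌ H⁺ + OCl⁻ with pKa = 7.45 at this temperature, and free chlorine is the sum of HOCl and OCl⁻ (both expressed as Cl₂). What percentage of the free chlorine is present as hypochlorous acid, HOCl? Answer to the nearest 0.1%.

(a) Alkalinity to add: (93 − 56) = 37 mg/L as CaCO₃ × 778,000 L = 28,790 g as CaCO₃.
(a) Equivalents: 28,790 g ÷ 50 g/eq = 575.7 eq.
(a) Each mole of Na₂CO₃ supplies 2 eq, so 575.7 / 2 = 287.9 mol.
(a) Mass: 287.9 mol × 106 g/mol = 30,510 g.

(b) [OCl⁻]/[HOCl] = 10^(pH − pKa) = 10^(7.25 − 7.45) = 10^-0.20 = 0.631.
(b) Fraction as HOCl = 1 / (1 + 0.631) = 0.6131.

(a) 30.5 kg; (b) 61.3%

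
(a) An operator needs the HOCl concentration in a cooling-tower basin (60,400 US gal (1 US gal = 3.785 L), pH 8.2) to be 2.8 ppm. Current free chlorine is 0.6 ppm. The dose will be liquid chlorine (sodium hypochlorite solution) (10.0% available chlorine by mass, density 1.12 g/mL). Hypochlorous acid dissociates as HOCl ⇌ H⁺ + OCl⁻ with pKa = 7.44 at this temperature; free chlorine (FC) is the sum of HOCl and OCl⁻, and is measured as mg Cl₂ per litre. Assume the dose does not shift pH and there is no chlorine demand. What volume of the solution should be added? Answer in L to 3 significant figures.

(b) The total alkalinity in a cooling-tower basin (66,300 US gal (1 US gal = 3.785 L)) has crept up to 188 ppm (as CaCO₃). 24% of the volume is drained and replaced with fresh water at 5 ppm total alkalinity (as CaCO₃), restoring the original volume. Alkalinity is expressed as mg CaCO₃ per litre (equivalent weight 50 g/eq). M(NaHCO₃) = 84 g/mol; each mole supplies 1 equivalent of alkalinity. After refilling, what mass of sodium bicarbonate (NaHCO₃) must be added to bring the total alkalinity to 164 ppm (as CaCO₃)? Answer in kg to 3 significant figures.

(a) 37.4 L; (b) 8.40 kg

(a) Volume: 60,400 US gal × 3.785 L/gal = 228,614 L.
(a) [OCl⁻]/[HOCl] = 10^(pH − pKa) = 10^(8.2 − 7.44) = 5.754; fraction as HOCl = 1/(1 + 5.754) = 0.1481.
(a) Free chlorine required for 2.8 ppm HOCl: 2.8 / 0.1481 = 18.91 ppm.
(a) FC to add: 18.91 − 0.6 = 18.31 mg/L as Cl₂.
(a) Cl₂ equivalent: 18.31 mg/L × 228,614 L = 4186 g.
(a) Product at 10.0% available Cl: 4186 / 0.1 = 41,860 g.
(a) Volume: 41,860 g ÷ 1.12 g/mL = 37,380 mL.

(b) Volume: 66,300 US gal × 3.785 L/gal = 250,946 L.
(b) After draining 24% and refilling: 188 × 0.76 + 5 × 0.24 = 144.08 ppm.
(b) Deficit to target: 164 − 144.08 = 19.92 mg/L.
(b) As CaCO₃: 19.92 mg/L × 250,946 L = 4999 g; ÷ 50 g/eq ÷ 1 = 99.98 mol NaHCO₃.
(b) Mass: 99.98 × 84 = 8398 g.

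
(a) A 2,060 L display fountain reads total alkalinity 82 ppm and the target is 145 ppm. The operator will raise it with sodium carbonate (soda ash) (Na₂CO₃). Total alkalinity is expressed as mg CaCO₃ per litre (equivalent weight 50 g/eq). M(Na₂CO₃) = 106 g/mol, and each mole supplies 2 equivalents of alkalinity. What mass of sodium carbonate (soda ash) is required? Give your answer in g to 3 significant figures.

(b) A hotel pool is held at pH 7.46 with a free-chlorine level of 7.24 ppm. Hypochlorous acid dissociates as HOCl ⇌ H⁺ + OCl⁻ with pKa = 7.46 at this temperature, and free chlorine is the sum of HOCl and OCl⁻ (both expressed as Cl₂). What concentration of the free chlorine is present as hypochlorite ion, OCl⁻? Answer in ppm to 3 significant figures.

(a) Alkalinity to add: (145 − 82) = 63 mg/L as CaCO₃ × 2,060 L = 129.8 g as CaCO₃.
(a) Equivalents: 129.8 g ÷ 50 g/eq = 2.596 eq.
(a) Each mole of Na₂CO₃ supplies 2 eq, so 2.596 / 2 = 1.298 mol.
(a) Mass: 1.298 mol × 106 g/mol = 137.6 g.

(b) [OCl⁻]/[HOCl] = 10^(pH − pKa) = 10^(7.46 − 7.46) = 10^0.00 = 1.
(b) Fraction as HOCl = 1 / (1 + 1) = 0.5.
(b) OCl⁻ = (1 − 0.5) × 7.24 ppm = 3.62 ppm.

(a) 138 g; (b) 3.62 ppm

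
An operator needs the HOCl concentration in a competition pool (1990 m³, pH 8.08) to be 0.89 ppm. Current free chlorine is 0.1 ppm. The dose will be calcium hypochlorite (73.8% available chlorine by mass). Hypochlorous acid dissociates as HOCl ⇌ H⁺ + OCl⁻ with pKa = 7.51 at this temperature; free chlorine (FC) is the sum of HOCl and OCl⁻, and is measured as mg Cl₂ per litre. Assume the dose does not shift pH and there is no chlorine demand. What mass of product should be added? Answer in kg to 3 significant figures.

11.0 kg

Volume: 1990 m³ = 1,990,000 L.
[OCl⁻]/[HOCl] = 10^(pH − pKa) = 10^(8.08 − 7.51) = 3.715; fraction as HOCl = 1/(1 + 3.715) = 0.2121.
Free chlorine required for 0.89 ppm HOCl: 0.89 / 0.2121 = 4.197 ppm.
FC to add: 4.197 − 0.1 = 4.097 mg/L as Cl₂.
Cl₂ equivalent: 4.097 mg/L × 1,990,000 L = 8152 g.
Product at 73.8% available Cl: 8152 / 0.738 = 11,050 g.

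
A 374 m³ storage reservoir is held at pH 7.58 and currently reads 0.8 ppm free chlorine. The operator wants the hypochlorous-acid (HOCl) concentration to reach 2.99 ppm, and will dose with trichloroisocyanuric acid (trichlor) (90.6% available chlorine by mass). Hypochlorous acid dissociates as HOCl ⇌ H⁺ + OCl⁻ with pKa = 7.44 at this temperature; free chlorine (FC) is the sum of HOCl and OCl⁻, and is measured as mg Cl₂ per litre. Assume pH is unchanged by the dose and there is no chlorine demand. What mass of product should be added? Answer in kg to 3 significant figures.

2.61 kg

Volume: 374 m³ = 374,000 L.
[OCl⁻]/[HOCl] = 10^(pH − pKa) = 10^(7.58 − 7.44) = 1.38; fraction as HOCl = 1/(1 + 1.38) = 0.4201.
Free chlorine required for 2.99 ppm HOCl: 2.99 / 0.4201 = 7.117 ppm.
FC to add: 7.117 − 0.8 = 6.317 mg/L as Cl₂.
Cl₂ equivalent: 6.317 mg/L × 374,000 L = 2363 g.
Product at 90.6% available Cl: 2363 / 0.906 = 2608 g.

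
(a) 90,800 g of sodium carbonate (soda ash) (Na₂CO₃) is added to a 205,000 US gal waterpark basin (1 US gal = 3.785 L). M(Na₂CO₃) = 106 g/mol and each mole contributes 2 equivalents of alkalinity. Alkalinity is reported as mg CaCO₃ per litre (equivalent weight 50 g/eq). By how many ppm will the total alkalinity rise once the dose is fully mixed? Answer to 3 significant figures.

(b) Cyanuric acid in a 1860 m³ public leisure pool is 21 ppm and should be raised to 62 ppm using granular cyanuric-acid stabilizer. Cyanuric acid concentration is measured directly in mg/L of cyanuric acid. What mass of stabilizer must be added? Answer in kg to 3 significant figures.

(a) 110 ppm; (b) 76.3 kg

(a) Volume: 205,000 US gal × 3.785 L/gal = 775,925 L.
(a) Moles of Na₂CO₃: 90,800 g ÷ 106 g/mol = 856.6 mol → 1713 eq of alkalinity.
(a) As CaCO₃: 1713 eq × 50 g/eq = 85,660 g.
(a) Rise: 85,660 g / 775,925 L × 1000 = 110.4 mg/L.

(b) Volume: 1860 m³ = 1,860,000 L.
(b) CYA to add: (62 − 21) = 41 mg/L × 1,860,000 L = 76,260 g cyanuric acid.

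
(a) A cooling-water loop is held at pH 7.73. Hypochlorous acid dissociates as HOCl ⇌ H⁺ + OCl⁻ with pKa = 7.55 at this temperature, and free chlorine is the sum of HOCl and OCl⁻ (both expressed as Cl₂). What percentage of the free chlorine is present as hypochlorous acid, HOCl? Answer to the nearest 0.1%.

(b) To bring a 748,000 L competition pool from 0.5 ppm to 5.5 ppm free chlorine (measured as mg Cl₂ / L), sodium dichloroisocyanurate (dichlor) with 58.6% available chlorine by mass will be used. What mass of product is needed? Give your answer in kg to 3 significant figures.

(a) 39.8%; (b) 6.38 kg

(a) [OCl⁻]/[HOCl] = 10^(pH − pKa) = 10^(7.73 − 7.55) = 10^0.18 = 1.514.
(a) Fraction as HOCl = 1 / (1 + 1.514) = 0.3978.

(b) Chlorine deficit: 5.5 − 0.5 = 5 ppm = 5 mg/L as Cl₂.
(b) Cl₂ equivalent needed: 5 mg/L × 748,000 L = 3,740,000 mg = 3740 g.
(b) Product at 58.6% available chlorine: 3740 / 0.586 = 6382 g.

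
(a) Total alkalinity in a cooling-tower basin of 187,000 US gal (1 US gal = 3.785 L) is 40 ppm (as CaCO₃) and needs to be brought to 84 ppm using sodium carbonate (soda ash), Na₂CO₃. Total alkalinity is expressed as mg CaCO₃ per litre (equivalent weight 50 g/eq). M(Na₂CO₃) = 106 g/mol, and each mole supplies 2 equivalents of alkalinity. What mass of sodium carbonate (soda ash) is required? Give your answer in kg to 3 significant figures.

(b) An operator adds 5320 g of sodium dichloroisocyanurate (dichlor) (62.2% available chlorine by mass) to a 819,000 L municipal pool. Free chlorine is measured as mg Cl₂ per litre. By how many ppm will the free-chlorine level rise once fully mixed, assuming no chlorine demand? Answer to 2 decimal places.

(a) 33.0 kg; (b) 4.04 ppm

(a) Volume: 187,000 US gal × 3.785 L/gal = 707,795 L.
(a) Alkalinity to add: (84 − 40) = 44 mg/L as CaCO₃ × 707,795 L = 31,140 g as CaCO₃.
(a) Equivalents: 31,140 g ÷ 50 g/eq = 622.9 eq.
(a) Each mole of Na₂CO₃ supplies 2 eq, so 622.9 / 2 = 311.4 mol.
(a) Mass: 311.4 mol × 106 g/mol = 33,010 g.

(b) Available chlorine delivered: 5320 g × 0.622 = 3309 g as Cl₂.
(b) Concentration rise: 3309 g / 819,000 L = 4.04 mg/L = 4.04 ppm.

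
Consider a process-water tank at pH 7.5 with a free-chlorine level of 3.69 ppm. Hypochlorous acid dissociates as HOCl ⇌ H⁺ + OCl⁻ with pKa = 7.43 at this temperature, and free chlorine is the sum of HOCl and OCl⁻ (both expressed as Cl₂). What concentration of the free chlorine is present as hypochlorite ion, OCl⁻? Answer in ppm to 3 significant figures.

1.99 ppm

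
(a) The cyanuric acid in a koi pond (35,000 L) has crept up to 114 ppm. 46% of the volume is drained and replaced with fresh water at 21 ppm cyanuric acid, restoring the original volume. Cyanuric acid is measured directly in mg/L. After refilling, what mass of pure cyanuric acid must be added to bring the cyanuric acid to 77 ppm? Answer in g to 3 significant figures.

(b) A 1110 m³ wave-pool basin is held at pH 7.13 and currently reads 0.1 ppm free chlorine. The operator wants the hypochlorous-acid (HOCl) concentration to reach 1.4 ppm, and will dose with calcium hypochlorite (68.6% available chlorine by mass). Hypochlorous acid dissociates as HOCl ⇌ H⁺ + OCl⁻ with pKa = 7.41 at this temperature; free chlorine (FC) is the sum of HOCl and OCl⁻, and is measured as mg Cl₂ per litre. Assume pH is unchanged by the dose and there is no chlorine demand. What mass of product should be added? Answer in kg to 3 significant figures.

(a) 202 g; (b) 3.29 kg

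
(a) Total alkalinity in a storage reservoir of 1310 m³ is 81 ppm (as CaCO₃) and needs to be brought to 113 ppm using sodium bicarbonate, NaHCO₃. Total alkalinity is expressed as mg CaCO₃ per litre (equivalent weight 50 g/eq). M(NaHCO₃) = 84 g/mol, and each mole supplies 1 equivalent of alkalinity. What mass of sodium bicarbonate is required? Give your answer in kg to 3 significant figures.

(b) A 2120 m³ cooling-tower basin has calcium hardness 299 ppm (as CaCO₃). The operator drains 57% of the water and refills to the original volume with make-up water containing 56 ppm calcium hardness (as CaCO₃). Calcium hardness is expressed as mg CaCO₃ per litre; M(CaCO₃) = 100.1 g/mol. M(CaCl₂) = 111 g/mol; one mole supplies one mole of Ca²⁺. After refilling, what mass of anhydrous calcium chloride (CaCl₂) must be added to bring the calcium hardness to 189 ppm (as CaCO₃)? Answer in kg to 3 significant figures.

(a) 70.4 kg; (b) 67.0 kg

(a) Volume: 1310 m³ = 1,310,000 L.
(a) Alkalinity to add: (113 − 81) = 32 mg/L as CaCO₃ × 1,310,000 L = 41,920 g as CaCO₃.
(a) Equivalents: 41,920 g ÷ 50 g/eq = 838.4 eq.
(a) NaHCO₃ supplies 1 eq per mole → 838.4 mol.
(a) Mass: 838.4 mol × 84 g/mol = 70,430 g.

(b) Volume: 2120 m³ = 2,120,000 L.
(b) After draining 57% and refilling: 299 × 0.43 + 56 × 0.57 = 160.49 ppm.
(b) Deficit to target: 189 − 160.49 = 28.51 mg/L.
(b) As CaCO₃: 28.51 mg/L × 2,120,000 L = 60,440 g; ÷ 100.1 = 603.8 mol Ca²⁺.
(b) Mass: 603.8 × 111 = 67,020 g.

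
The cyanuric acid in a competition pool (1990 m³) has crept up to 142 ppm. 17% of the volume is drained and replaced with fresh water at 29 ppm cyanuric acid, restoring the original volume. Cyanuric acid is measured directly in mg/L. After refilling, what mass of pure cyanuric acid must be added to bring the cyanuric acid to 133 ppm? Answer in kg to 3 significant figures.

Volume: 1990 m³ = 1,990,000 L.
After draining 17% and refilling: 142 × 0.83 + 29 × 0.17 = 122.79 ppm.
Deficit to target: 133 − 122.79 = 10.21 mg/L.
Mass: 10.21 mg/L × 1,990,000 L = 20,320 g cyanuric acid.

20.3 kg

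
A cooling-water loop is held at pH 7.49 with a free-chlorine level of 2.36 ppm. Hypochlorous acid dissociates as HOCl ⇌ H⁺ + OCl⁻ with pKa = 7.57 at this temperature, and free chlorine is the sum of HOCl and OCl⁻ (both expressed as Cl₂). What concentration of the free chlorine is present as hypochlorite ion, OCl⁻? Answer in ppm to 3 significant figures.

[OCl⁻]/[HOCl] = 10^(pH − pKa) = 10^(7.49 − 7.57) = 10^-0.08 = 0.8318.
Fraction as HOCl = 1 / (1 + 0.8318) = 0.5459.
OCl⁻ = (1 − 0.5459) × 2.36 ppm = 1.072 ppm.

1.07 ppm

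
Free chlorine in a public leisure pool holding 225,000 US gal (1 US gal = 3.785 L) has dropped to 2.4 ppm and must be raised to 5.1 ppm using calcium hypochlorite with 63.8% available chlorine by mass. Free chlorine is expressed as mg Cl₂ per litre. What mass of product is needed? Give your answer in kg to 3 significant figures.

Volume: 225,000 US gal × 3.785 L/gal = 851,625 L.
Chlorine deficit: 5.1 − 2.4 = 2.7 ppm = 2.7 mg/L as Cl₂.
Cl₂ equivalent needed: 2.7 mg/L × 851,625 L = 2,299,000 mg = 2299 g.
Product at 63.8% available chlorine: 2299 / 0.638 = 3604 g.

3.60 kg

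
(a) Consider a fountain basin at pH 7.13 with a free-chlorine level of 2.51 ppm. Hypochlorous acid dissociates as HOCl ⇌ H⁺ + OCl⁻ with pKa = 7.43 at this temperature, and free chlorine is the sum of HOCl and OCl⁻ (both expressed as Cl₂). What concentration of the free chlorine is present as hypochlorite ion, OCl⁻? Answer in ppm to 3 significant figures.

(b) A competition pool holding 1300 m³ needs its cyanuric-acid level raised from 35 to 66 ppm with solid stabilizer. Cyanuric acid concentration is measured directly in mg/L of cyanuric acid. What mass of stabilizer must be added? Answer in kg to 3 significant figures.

(a) [OCl⁻]/[HOCl] = 10^(pH − pKa) = 10^(7.13 − 7.43) = 10^-0.30 = 0.5012.
(a) Fraction as HOCl = 1 / (1 + 0.5012) = 0.6661.
(a) OCl⁻ = (1 − 0.6661) × 2.51 ppm = 0.838 ppm.

(b) Volume: 1300 m³ = 1,300,000 L.
(b) CYA to add: (66 − 35) = 31 mg/L × 1,300,000 L = 40,300 g cyanuric acid.

(a) 0.838 ppm; (b) 40.3 kg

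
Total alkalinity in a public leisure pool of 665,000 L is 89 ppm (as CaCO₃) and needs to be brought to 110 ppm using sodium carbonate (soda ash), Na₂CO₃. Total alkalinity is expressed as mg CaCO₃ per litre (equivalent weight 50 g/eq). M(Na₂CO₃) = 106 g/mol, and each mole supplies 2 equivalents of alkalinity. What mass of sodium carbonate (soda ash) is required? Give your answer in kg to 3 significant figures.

Alkalinity to add: (110 − 89) = 21 mg/L as CaCO₃ × 665,000 L = 13,960 g as CaCO₃.
Equivalents: 13,960 g ÷ 50 g/eq = 279.3 eq.
Each mole of Na₂CO₃ supplies 2 eq, so 279.3 / 2 = 139.7 mol.
Mass: 139.7 mol × 106 g/mol = 14,800 g.

14.8 kg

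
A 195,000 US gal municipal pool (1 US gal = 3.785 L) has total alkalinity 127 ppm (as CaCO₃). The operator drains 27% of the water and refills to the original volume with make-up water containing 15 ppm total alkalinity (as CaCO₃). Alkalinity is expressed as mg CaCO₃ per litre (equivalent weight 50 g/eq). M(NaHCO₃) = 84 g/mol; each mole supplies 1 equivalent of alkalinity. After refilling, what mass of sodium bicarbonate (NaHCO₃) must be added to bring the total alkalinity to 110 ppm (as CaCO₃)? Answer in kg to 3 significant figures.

16.4 kg

Volume: 195,000 US gal × 3.785 L/gal = 738,075 L.
After draining 27% and refilling: 127 × 0.73 + 15 × 0.27 = 96.76 ppm.
Deficit to target: 110 − 96.76 = 13.24 mg/L.
As CaCO₃: 13.24 mg/L × 738,075 L = 9772 g; ÷ 50 g/eq ÷ 1 = 195.4 mol NaHCO₃.
Mass: 195.4 × 84 = 16,420 g.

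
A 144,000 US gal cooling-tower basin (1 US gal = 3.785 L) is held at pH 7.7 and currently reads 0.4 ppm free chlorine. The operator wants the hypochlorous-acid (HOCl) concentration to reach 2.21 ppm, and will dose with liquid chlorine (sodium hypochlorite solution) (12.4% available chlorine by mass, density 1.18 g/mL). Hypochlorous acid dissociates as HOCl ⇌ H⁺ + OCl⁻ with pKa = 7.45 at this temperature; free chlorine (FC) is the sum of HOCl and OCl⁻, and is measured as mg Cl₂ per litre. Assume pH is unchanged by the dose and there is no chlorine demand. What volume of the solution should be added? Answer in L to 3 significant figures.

Volume: 144,000 US gal × 3.785 L/gal = 545,040 L.
[OCl⁻]/[HOCl] = 10^(pH − pKa) = 10^(7.7 − 7.45) = 1.778; fraction as HOCl = 1/(1 + 1.778) = 0.3599.
Free chlorine required for 2.21 ppm HOCl: 2.21 / 0.3599 = 6.14 ppm.
FC to add: 6.14 − 0.4 = 5.74 mg/L as Cl₂.
Cl₂ equivalent: 5.74 mg/L × 545,040 L = 3129 g.
Product at 12.4% available Cl: 3129 / 0.124 = 25,230 g.
Volume: 25,230 g ÷ 1.18 g/mL = 21,380 mL.

21.4 L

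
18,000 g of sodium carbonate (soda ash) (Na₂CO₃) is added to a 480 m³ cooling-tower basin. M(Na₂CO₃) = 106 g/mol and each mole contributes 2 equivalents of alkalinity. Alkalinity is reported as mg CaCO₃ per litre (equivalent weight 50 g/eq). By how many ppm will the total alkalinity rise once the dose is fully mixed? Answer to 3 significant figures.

Volume: 480 m³ = 480,000 L.
Moles of Na₂CO₃: 18,000 g ÷ 106 g/mol = 169.8 mol → 339.6 eq of alkalinity.
As CaCO₃: 339.6 eq × 50 g/eq = 16,980 g.
Rise: 16,980 g / 480,000 L × 1000 = 35.38 mg/L.

35.4 ppm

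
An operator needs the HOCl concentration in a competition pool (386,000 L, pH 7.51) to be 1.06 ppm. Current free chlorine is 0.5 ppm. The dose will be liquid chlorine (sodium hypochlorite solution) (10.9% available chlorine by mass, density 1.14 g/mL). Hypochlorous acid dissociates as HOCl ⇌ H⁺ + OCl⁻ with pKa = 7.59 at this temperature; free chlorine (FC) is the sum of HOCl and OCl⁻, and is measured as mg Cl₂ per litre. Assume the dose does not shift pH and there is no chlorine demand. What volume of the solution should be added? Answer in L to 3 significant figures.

4.48 L

[OCl⁻]/[HOCl] = 10^(pH − pKa) = 10^(7.51 − 7.59) = 0.8318; fraction as HOCl = 1/(1 + 0.8318) = 0.5459.
Free chlorine required for 1.06 ppm HOCl: 1.06 / 0.5459 = 1.942 ppm.
FC to add: 1.942 − 0.5 = 1.442 mg/L as Cl₂.
Cl₂ equivalent: 1.442 mg/L × 386,000 L = 556.5 g.
Product at 10.9% available Cl: 556.5 / 0.109 = 5105 g.
Volume: 5105 g ÷ 1.14 g/mL = 4478 mL.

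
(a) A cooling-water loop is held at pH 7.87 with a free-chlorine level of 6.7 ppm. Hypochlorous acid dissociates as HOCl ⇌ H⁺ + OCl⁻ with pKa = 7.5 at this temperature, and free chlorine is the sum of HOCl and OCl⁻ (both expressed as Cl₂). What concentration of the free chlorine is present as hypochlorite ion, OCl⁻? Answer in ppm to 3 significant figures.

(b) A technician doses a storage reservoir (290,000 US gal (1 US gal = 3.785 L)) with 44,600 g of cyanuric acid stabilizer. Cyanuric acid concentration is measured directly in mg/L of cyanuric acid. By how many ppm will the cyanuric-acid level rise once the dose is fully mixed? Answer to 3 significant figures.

(a) [OCl⁻]/[HOCl] = 10^(pH − pKa) = 10^(7.87 − 7.5) = 10^0.37 = 2.344.
(a) Fraction as HOCl = 1 / (1 + 2.344) = 0.299.
(a) OCl⁻ = (1 − 0.299) × 6.7 ppm = 4.697 ppm.

(b) Volume: 290,000 US gal × 3.785 L/gal = 1,097,650 L.
(b) Rise: 44,600 g / 1,097,650 L × 1000 = 40.63 mg/L.

(a) 4.70 ppm; (b) 40.6 ppm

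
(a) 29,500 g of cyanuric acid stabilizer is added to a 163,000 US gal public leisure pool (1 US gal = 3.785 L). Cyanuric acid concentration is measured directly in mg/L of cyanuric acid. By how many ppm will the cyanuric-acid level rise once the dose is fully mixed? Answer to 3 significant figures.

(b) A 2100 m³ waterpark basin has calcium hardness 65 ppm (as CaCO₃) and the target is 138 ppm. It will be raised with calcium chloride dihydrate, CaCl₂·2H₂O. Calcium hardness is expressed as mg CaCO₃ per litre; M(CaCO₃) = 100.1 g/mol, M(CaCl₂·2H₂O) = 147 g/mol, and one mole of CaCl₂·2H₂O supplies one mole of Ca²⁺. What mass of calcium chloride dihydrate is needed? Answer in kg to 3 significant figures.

(a) 47.8 ppm; (b) 225 kg

(a) Volume: 163,000 US gal × 3.785 L/gal = 616,955 L.
(a) Rise: 29,500 g / 616,955 L × 1000 = 47.82 mg/L.

(b) Volume: 2100 m³ = 2,100,000 L.
(b) Hardness to add: (138 − 65) = 73 mg/L as CaCO₃ × 2,100,000 L = 153,300 g as CaCO₃.
(b) Moles of Ca²⁺ (1 mol Ca²⁺ ≡ 1 mol CaCO₃): 153,300 / 100.1 g/mol = 1531 mol.
(b) Mass of CaCl₂·2H₂O: 1531 × 147 = 225,100 g.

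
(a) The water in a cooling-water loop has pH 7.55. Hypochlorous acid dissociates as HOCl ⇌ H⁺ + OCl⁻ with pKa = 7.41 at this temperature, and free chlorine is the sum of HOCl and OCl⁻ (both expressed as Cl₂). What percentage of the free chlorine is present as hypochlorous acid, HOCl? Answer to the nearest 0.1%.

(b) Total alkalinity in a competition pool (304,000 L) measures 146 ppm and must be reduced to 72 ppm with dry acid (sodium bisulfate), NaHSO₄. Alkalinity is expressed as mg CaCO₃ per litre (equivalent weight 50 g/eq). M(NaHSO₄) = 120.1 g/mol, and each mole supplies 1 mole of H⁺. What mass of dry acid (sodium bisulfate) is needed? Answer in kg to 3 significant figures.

(a) 42.0%; (b) 54.0 kg

(a) [OCl⁻]/[HOCl] = 10^(pH − pKa) = 10^(7.55 − 7.41) = 10^0.14 = 1.38.
(a) Fraction as HOCl = 1 / (1 + 1.38) = 0.4201.

(b) Alkalinity to neutralize: (146 − 72) = 74 mg/L as CaCO₃ × 304,000 L = 22,500 g as CaCO₃.
(b) Equivalents of H⁺ required: 22,500 ÷ 50 g/eq = 449.9 eq = 449.9 mol NaHSO₄.
(b) Mass of NaHSO₄: 449.9 × 120.1 = 54,040 g.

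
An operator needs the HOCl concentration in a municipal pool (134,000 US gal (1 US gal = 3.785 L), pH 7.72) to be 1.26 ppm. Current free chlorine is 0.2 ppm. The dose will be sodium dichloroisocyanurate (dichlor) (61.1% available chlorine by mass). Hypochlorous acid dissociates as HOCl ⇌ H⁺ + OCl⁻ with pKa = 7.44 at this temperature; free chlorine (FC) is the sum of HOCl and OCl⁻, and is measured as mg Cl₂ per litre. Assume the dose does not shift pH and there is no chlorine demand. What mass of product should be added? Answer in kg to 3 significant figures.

2.87 kg

Volume: 134,000 US gal × 3.785 L/gal = 507,190 L.
[OCl⁻]/[HOCl] = 10^(pH − pKa) = 10^(7.72 − 7.44) = 1.905; fraction as HOCl = 1/(1 + 1.905) = 0.3442.
Free chlorine required for 1.26 ppm HOCl: 1.26 / 0.3442 = 3.661 ppm.
FC to add: 3.661 − 0.2 = 3.461 mg/L as Cl₂.
Cl₂ equivalent: 3.461 mg/L × 507,190 L = 1755 g.
Product at 61.1% available Cl: 1755 / 0.611 = 2873 g.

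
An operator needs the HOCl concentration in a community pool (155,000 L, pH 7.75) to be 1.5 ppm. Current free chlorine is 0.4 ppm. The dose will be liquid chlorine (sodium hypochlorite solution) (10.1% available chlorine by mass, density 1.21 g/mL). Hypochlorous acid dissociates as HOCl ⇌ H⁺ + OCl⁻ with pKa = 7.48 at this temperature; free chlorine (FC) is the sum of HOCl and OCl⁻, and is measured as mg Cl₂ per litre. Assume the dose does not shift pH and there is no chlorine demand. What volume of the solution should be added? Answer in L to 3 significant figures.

[OCl⁻]/[HOCl] = 10^(pH − pKa) = 10^(7.75 − 7.48) = 1.862; fraction as HOCl = 1/(1 + 1.862) = 0.3494.
Free chlorine required for 1.5 ppm HOCl: 1.5 / 0.3494 = 4.293 ppm.
FC to add: 4.293 − 0.4 = 3.893 mg/L as Cl₂.
Cl₂ equivalent: 3.893 mg/L × 155,000 L = 603.4 g.
Product at 10.1% available Cl: 603.4 / 0.101 = 5975 g.
Volume: 5975 g ÷ 1.21 g/mL = 4938 mL.

4.94 L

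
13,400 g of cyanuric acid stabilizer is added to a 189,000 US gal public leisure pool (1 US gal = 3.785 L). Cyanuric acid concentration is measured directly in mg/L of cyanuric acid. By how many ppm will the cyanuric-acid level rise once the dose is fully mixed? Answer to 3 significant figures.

Volume: 189,000 US gal × 3.785 L/gal = 715,365 L.
Rise: 13,400 g / 715,365 L × 1000 = 18.73 mg/L.

18.7 ppm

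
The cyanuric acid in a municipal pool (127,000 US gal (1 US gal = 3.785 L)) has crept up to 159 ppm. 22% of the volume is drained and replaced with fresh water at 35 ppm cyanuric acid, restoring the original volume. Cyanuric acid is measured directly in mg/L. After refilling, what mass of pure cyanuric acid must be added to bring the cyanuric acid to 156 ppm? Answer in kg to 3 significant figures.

11.7 kg

Volume: 127,000 US gal × 3.785 L/gal = 480,695 L.
After draining 22% and refilling: 159 × 0.78 + 35 × 0.22 = 131.72 ppm.
Deficit to target: 156 − 131.72 = 24.28 mg/L.
Mass: 24.28 mg/L × 480,695 L = 11,670 g cyanuric acid.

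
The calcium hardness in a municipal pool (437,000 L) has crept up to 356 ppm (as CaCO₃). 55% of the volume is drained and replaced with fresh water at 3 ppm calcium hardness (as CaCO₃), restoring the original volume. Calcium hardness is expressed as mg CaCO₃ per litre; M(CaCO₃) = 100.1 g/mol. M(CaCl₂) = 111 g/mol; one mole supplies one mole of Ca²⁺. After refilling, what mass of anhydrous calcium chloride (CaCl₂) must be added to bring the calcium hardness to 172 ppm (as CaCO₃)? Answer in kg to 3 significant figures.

After draining 55% and refilling: 356 × 0.45 + 3 × 0.55 = 161.85 ppm.
Deficit to target: 172 − 161.85 = 10.15 mg/L.
As CaCO₃: 10.15 mg/L × 437,000 L = 4436 g; ÷ 100.1 = 44.31 mol Ca²⁺.
Mass: 44.31 × 111 = 4919 g.

4.92 kg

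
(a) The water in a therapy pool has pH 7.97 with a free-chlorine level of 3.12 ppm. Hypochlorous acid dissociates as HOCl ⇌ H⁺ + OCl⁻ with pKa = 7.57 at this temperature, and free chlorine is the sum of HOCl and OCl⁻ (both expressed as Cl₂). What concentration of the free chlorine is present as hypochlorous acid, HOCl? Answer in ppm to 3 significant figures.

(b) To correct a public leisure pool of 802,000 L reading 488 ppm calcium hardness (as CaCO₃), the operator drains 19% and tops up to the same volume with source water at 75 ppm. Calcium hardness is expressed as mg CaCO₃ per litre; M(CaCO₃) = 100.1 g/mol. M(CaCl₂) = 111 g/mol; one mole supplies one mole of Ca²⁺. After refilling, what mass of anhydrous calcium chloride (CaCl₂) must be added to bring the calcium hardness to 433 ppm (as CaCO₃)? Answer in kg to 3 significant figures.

(a) 0.888 ppm; (b) 20.9 kg

(a) [OCl⁻]/[HOCl] = 10^(pH − pKa) = 10^(7.97 − 7.57) = 10^0.40 = 2.512.
(a) Fraction as HOCl = 1 / (1 + 2.512) = 0.2847.
(a) HOCl = 0.2847 × 3.12 ppm = 0.8884 ppm.

(b) After draining 19% and refilling: 488 × 0.81 + 75 × 0.19 = 409.53 ppm.
(b) Deficit to target: 433 − 409.53 = 23.47 mg/L.
(b) As CaCO₃: 23.47 mg/L × 802,000 L = 18,820 g; ÷ 100.1 = 188 mol Ca²⁺.
(b) Mass: 188 × 111 = 20,870 g.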